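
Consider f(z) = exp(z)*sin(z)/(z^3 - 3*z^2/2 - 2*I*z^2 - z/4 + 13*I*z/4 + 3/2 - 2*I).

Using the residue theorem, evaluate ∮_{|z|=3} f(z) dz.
By the residue theorem, ∮_C f(z) dz = 2πi · (sum of the residues of f at the poles inside |z| = 3).

The denominator factors as (z + 1/2 - 3*I/2)*(z - 1 + I/2)*(z - 1 - I), so the singularities of f are simple poles at z = -1/2 + 3*I/2, z = 1 - I/2, z = 1 + I.
  |-1/2 + 3*I/2|² = 5/2 < 9 = 3², so this pole is inside the contour.
  |1 - I/2|² = 5/4 < 9 = 3², so this pole is inside the contour.
  |1 + I|² = 2 < 9 = 3², so this pole is inside the contour.

With P(z) = exp(z)*sin(z) and Q(z) = z^3 - 3*z^2/2 - 2*I*z^2 - z/4 + 13*I*z/4 + 3/2 - 2*I, each pole is simple, so Res(f, z₀) = P(z₀)/Q'(z₀) with Q'(z) = 3*z^2 - 3*z - 4*I*z - 1/4 + 13*I/4.
  Res(f, -1/2 + 3*I/2) = P(-1/2 + 3*I/2)/Q'(-1/2 + 3*I/2) = (-exp(-1/2 + 3*I/2)*sin(1/2 - 3*I/2))/(5/4 - 15*I/4) = (-2/25 - 6*I/25)*exp(-1/2 + 3*I/2)*sin(1/2 - 3*I/2)
  Res(f, 1 - I/2) = P(1 - I/2)/Q'(1 - I/2) = (exp(1 - I/2)*sin(1 - I/2))/(-3 - 9*I/4) = (-16/75 + 4*I/25)*exp(1 - I/2)*sin(1 - I/2)
  Res(f, 1 + I) = P(1 + I)/Q'(1 + I) = (exp(1 + I)*sin(1 + I))/(3/4 + 9*I/4) = (2/15 - 2*I/5)*exp(1 + I)*sin(1 + I)

Sum of residues inside C: (-2/25 - 6*I/25)*exp(-1/2 + 3*I/2)*sin(1/2 - 3*I/2) + (2/15 - 2*I/5)*exp(1 + I)*sin(1 + I) + (-16/75 + 4*I/25)*exp(1 - I/2)*sin(1 - I/2)
∮_C f(z) dz = 2πi · ((-2/25 - 6*I/25)*exp(-1/2 + 3*I/2)*sin(1/2 - 3*I/2) + (2/15 - 2*I/5)*exp(1 + I)*sin(1 + I) + (-16/75 + 4*I/25)*exp(1 - I/2)*sin(1 - I/2)) = pi*(-8/25 - 32*I/75)*exp(1 - I/2)*sin(1 - I/2) + pi*(12/25 - 4*I/25)*exp(-1/2 + 3*I/2)*sin(1/2 - 3*I/2) + pi*(4/5 + 4*I/15)*exp(1 + I)*sin(1 + I)

Final answer: pi*(-8/25 - 32*I/75)*exp(1 - I/2)*sin(1 - I/2) + pi*(12/25 - 4*I/25)*exp(-1/2 + 3*I/2)*sin(1/2 - 3*I/2) + pi*(4/5 + 4*I/15)*exp(1 + I)*sin(1 + I)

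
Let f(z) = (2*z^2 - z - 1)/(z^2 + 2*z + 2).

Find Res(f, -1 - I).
Write f(z) = P(z)/Q(z) with P(z) = 2*z^2 - z - 1 and Q(z) = z^2 + 2*z + 2.
The denominator factors as Q(z) = (z + 1 + I)*(z + 1 - I), so z = -1 - I is a simple zero of Q and P is analytic there; z = -1 - I is therefore a simple pole and
  Res(f, z₀) = P(z₀)/Q'(z₀).

Q'(z) = 2*z + 2, so Q'(-1 - I) = -2*I.
P(-1 - I) = 5*I.

Res(f, -1 - I) = (5*I)/(-2*I) = -5/2

Final answer: -5/2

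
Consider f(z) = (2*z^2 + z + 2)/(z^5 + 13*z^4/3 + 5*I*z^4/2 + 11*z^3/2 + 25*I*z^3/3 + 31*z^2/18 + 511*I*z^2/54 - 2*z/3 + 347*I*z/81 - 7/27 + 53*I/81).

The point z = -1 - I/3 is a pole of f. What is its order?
Factor the denominator:
  z^5 + 13*z^4/3 + 5*I*z^4/2 + 11*z^3/2 + 25*I*z^3/3 + 31*z^2/18 + 511*I*z^2/54 - 2*z/3 + 347*I*z/81 - 7/27 + 53*I/81 = (z + 1 + I/3)^3*(z + 1/3)*(z + 1 + 3*I/2)

The numerator P(z) = 2*z^2 + z + 2 has P(-1 - I/3) = 25/9 + I ≠ 0, so no factor of (z + 1 + I/3) cancels.
Near z = -1 - I/3 we can therefore write f(z) = g(z)/(z + 1 + I/3)^3 with g analytic at -1 - I/3 and g(-1 - I/3) ≠ 0 (g is the numerator divided by the remaining denominator factors).

Hence z = -1 - I/3 is a pole of order 3.

Final answer: 3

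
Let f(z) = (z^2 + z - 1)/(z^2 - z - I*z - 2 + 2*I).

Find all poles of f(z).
{-1 + I, 2}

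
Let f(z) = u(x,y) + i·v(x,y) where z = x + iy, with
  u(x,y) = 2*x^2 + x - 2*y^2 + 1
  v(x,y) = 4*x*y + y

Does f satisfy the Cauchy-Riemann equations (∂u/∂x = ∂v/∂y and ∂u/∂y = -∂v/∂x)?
∂u/∂x = 4*x + 1
∂v/∂y = 4*x + 1
∂u/∂y = -4*y
∂v/∂x = 4*y
∂u/∂x = ∂v/∂y and ∂u/∂y = -∂v/∂x hold identically; f is analytic.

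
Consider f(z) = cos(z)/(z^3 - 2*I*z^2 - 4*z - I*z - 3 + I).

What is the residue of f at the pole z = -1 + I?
Write f(z) = P(z)/Q(z) with P(z) = cos(z) and Q(z) = z^3 - 2*I*z^2 - 4*z - I*z - 3 + I.
The denominator factors as Q(z) = (z + 1)*(z - 2 - I)*(z + 1 - I), so z = -1 + I is a simple zero of Q and P is analytic there; z = -1 + I is therefore a simple pole and
  Res(f, z₀) = P(z₀)/Q'(z₀).

Q'(z) = 3*z^2 - 4*I*z - 4 - I, so Q'(-1 + I) = -3*I.
P(-1 + I) = cos(1 - I).

Res(f, -1 + I) = (cos(1 - I))/(-3*I) = I*cos(1 - I)/3

Final answer: I*cos(1 - I)/3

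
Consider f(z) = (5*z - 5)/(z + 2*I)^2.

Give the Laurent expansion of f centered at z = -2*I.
(-5 - 10*I)/(z + 2*I)^2 + 5/(z + 2*I)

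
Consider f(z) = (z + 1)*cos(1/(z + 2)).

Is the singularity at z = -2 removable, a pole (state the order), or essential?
essential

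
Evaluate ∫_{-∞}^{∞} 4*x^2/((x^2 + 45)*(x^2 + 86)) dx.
Let f(z) = 4*z^2/((z^2 + 45)*(z^2 + 86)). The denominator has no real zeros and deg Q - deg P = 2 ≥ 2, so the integral of f over the upper semicircle |z| = R tends to 0 as R → ∞. Closing the contour in the upper half-plane,
  ∫_{-∞}^{∞} f(x) dx = 2πi · Σ Res(f, z_k)  over the poles with Im z_k > 0.

Zeros of the denominator: z^2 + 86 = 0 gives z = ±sqrt(86)*I; z^2 + 45 = 0 gives z = ±3*sqrt(5)*I.
Upper half-plane: z = 3*sqrt(5)*I, z = sqrt(86)*I (simple).

Each pole is a simple zero of Q(z) = z^4 + 131*z^2 + 3870, so Res(f, z₀) = P(z₀)/Q'(z₀) with P(z) = 4*z^2, Q'(z) = 4*z^3 + 262*z:
  Res(f, 3*sqrt(5)*I) = (-180)/(246*sqrt(5)*I) = 6*sqrt(5)*I/41
  Res(f, sqrt(86)*I) = (-344)/(-82*sqrt(86)*I) = -2*sqrt(86)*I/41

Sum of residues: 2*I*(-sqrt(86) + 3*sqrt(5))/41
∫_{-∞}^{∞} f(x) dx = 2πi · (2*I*(-sqrt(86) + 3*sqrt(5))/41) = 4*pi*(-3*sqrt(5) + sqrt(86))/41

Final answer: 4*pi*(-3*sqrt(5) + sqrt(86))/41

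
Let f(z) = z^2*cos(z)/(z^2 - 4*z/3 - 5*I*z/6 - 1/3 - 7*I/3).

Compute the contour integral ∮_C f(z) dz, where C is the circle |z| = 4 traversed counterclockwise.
By the residue theorem, ∮_C f(z) dz = 2πi · (sum of the residues of f at the poles inside |z| = 4).

The denominator factors as (z + 2/3 + 2*I/3)*(z - 2 - 3*I/2), so the singularities of f are simple poles at z = -2/3 - 2*I/3, z = 2 + 3*I/2.
  |-2/3 - 2*I/3|² = 8/9 < 16 = 4², so this pole is inside the contour.
  |2 + 3*I/2|² = 25/4 < 16 = 4², so this pole is inside the contour.

With P(z) = z^2*cos(z) and Q(z) = z^2 - 4*z/3 - 5*I*z/6 - 1/3 - 7*I/3, each pole is simple, so Res(f, z₀) = P(z₀)/Q'(z₀) with Q'(z) = 2*z - 4/3 - 5*I/6.
  Res(f, -2/3 - 2*I/3) = P(-2/3 - 2*I/3)/Q'(-2/3 - 2*I/3) = (8*I*cos(2/3 + 2*I/3)/9)/(-8/3 - 13*I/6) = (-208/1275 - 256*I/1275)*cos(2/3 + 2*I/3)
  Res(f, 2 + 3*I/2) = P(2 + 3*I/2)/Q'(2 + 3*I/2) = ((7/4 + 6*I)*cos(2 + 3*I/2))/(8/3 + 13*I/6) = (636/425 + 879*I/850)*cos(2 + 3*I/2)

Sum of residues inside C: (636/425 + 879*I/850)*cos(2 + 3*I/2) + (-208/1275 - 256*I/1275)*cos(2/3 + 2*I/3)
∮_C f(z) dz = 2πi · ((636/425 + 879*I/850)*cos(2 + 3*I/2) + (-208/1275 - 256*I/1275)*cos(2/3 + 2*I/3)) = pi*(512/1275 - 416*I/1275)*cos(2/3 + 2*I/3) + pi*(-879/425 + 1272*I/425)*cos(2 + 3*I/2)

Final answer: pi*(512/1275 - 416*I/1275)*cos(2/3 + 2*I/3) + pi*(-879/425 + 1272*I/425)*cos(2 + 3*I/2)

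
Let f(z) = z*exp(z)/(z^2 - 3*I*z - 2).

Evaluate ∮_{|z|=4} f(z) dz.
By the residue theorem, ∮_C f(z) dz = 2πi · (sum of the residues of f at the poles inside |z| = 4).

The denominator factors as (z - I)*(z - 2*I), so the singularities of f are simple poles at z = I, z = 2*I.
  |I|² = 1 < 16 = 4², so this pole is inside the contour.
  |2*I|² = 4 < 16 = 4², so this pole is inside the contour.

With P(z) = z*exp(z) and Q(z) = z^2 - 3*I*z - 2, each pole is simple, so Res(f, z₀) = P(z₀)/Q'(z₀) with Q'(z) = 2*z - 3*I.
  Res(f, I) = P(I)/Q'(I) = (I*exp(I))/(-I) = -exp(I)
  Res(f, 2*I) = P(2*I)/Q'(2*I) = (2*I*exp(2*I))/(I) = 2*exp(2*I)

Sum of residues inside C: -exp(I) + 2*exp(2*I)
∮_C f(z) dz = 2πi · (-exp(I) + 2*exp(2*I)) = 4*I*pi*exp(2*I) - 2*I*pi*exp(I)

Final answer: 4*I*pi*exp(2*I) - 2*I*pi*exp(I)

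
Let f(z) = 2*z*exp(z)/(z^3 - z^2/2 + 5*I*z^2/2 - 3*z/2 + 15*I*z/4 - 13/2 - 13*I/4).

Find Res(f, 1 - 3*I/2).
Write f(z) = P(z)/Q(z) with P(z) = 2*z*exp(z) and Q(z) = z^3 - z^2/2 + 5*I*z^2/2 - 3*z/2 + 15*I*z/4 - 13/2 - 13*I/4.
The denominator factors as Q(z) = (z - 1 + 2*I)*(z - 1 + 3*I/2)*(z + 3/2 - I), so z = 1 - 3*I/2 is a simple zero of Q and P is analytic there; z = 1 - 3*I/2 is therefore a simple pole and
  Res(f, z₀) = P(z₀)/Q'(z₀).

Q'(z) = 3*z^2 - z + 5*I*z - 3/2 + 15*I/4, so Q'(1 - 3*I/2) = 5/4 + 5*I/4.
P(1 - 3*I/2) = (2 - 3*I)*exp(1 - 3*I/2).

Res(f, 1 - 3*I/2) = ((2 - 3*I)*exp(1 - 3*I/2))/(5/4 + 5*I/4) = (-2/5 - 2*I)*exp(1 - 3*I/2)

Final answer: (-2/5 - 2*I)*exp(1 - 3*I/2)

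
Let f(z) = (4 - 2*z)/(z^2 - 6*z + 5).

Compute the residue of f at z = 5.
-3/2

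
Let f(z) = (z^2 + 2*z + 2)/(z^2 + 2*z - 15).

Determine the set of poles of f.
The singularities of f are the zeros of the denominator. Factoring,
  z^2 + 2*z - 15 = (z + 5)*(z - 3)
so the candidates are z = -5, z = 3.

Check the numerator P(z) = z^2 + 2*z + 2 at each one:
  P(-5) = 17 ≠ 0, so z = -5 is a (simple) pole.
  P(3) = 17 ≠ 0, so z = 3 is a (simple) pole.

Poles of f: {-5, 3}

Final answer: {-5, 3}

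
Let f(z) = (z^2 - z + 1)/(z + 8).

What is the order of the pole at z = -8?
Factor the denominator:
  z + 8 = (z + 8)

The numerator P(z) = z^2 - z + 1 has P(-8) = 73 ≠ 0, so no factor of (z + 8) cancels.
Near z = -8 we can therefore write f(z) = g(z)/(z + 8) with g analytic at -8 and g(-8) ≠ 0 (g is just the numerator).

Hence z = -8 is a pole of order 1.

Final answer: 1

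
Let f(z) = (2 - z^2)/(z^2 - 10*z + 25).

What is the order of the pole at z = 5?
Factor the denominator:
  z^2 - 10*z + 25 = (z - 5)^2

The numerator P(z) = 2 - z^2 has P(5) = -23 ≠ 0, so no factor of (z - 5) cancels.
Near z = 5 we can therefore write f(z) = g(z)/(z - 5)^2 with g analytic at 5 and g(5) ≠ 0 (g is just the numerator).

Hence z = 5 is a pole of order 2.

Final answer: 2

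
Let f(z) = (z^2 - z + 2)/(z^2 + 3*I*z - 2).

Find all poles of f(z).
The singularities of f are the zeros of the denominator. Factoring,
  z^2 + 3*I*z - 2 = (z + 2*I)*(z + I)
so the candidates are z = -2*I, z = -I.

Check the numerator P(z) = z^2 - z + 2 at each one:
  P(-2*I) = -2 + 2*I ≠ 0, so z = -2*I is a (simple) pole.
  P(-I) = 1 + I ≠ 0, so z = -I is a (simple) pole.

Poles of f: {-2*I, -I}

Final answer: {-2*I, -I}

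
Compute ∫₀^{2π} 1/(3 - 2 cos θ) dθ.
2*sqrt(5)*pi/5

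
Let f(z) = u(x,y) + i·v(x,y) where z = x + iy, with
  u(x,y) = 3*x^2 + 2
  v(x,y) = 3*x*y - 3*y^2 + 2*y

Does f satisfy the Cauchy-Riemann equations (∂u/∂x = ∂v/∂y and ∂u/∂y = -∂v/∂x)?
∂u/∂x = 6*x
∂v/∂y = 3*x - 6*y + 2
∂u/∂y = 0
∂v/∂x = 3*y
∂u/∂x ≠ ∂v/∂y and ∂u/∂y ≠ -∂v/∂x; the Cauchy-Riemann equations are not satisfied, so f is not analytic.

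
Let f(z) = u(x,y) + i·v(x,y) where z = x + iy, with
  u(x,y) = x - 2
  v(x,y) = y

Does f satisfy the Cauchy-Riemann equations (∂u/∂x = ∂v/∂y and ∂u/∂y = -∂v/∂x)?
∂u/∂x = 1
∂v/∂y = 1
∂u/∂y = 0
∂v/∂x = 0
∂u/∂x = ∂v/∂y and ∂u/∂y = -∂v/∂x hold identically; f is analytic.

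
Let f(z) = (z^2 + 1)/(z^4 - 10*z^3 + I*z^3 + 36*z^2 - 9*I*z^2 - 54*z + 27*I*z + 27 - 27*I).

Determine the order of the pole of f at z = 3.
Factor the denominator:
  z^4 - 10*z^3 + I*z^3 + 36*z^2 - 9*I*z^2 - 54*z + 27*I*z + 27 - 27*I = (z - 3)^3*(z - 1 + I)

The numerator P(z) = z^2 + 1 has P(3) = 10 ≠ 0, so no factor of (z - 3) cancels.
Near z = 3 we can therefore write f(z) = g(z)/(z - 3)^3 with g analytic at 3 and g(3) ≠ 0 (g is the numerator divided by the remaining denominator factors).

Hence z = 3 is a pole of order 3.

Final answer: 3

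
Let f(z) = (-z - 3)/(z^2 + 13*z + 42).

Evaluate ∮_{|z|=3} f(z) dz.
By the residue theorem, ∮_C f(z) dz = 2πi · (sum of the residues of f at the poles inside |z| = 3).

The denominator factors as (z + 7)*(z + 6), so the singularities of f are simple poles at z = -7, z = -6.
  |-7|² = 49 > 9 = 3², so this pole is outside the contour.
  |-6|² = 36 > 9 = 3², so this pole is outside the contour.

No pole lies inside the contour, so f is analytic on and inside C and the integral is 0 (Cauchy's theorem).

Final answer: 0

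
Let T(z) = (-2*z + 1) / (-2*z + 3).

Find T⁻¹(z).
Set w = T(z) = (-2*z + 1) / (-2*z + 3) and solve for z:
  w*(-2*z + 3) = -2*z + 1
  3*w + z*(2 - 2*w) - 1 = 0
  z*(2 - 2*w) = 1 - 3*w
  z = (3*w - 1)/(2*w - 2)
Renaming the variable, T⁻¹(z) = (3*z - 1)/(2*z - 2).
(Check: ad - bc = -4 ≠ 0, so T is invertible.)

Final answer: (3*z - 1)/(2*z - 2)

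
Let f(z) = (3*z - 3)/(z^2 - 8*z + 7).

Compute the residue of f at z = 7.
Write f(z) = P(z)/Q(z) with P(z) = 3*z - 3 and Q(z) = z^2 - 8*z + 7.
The denominator factors as Q(z) = (z - 1)*(z - 7), so z = 7 is a simple zero of Q and P is analytic there; z = 7 is therefore a simple pole and
  Res(f, z₀) = P(z₀)/Q'(z₀).

Q'(z) = 2*z - 8, so Q'(7) = 6.
P(7) = 18.

Res(f, 7) = (18)/(6) = 3

Final answer: 3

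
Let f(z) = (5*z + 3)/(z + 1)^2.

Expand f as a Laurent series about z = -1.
Put w = z - (-1), i.e. z = w - 1. The denominator is w^2, so it suffices to rewrite the numerator in powers of w.

P(z) = 5*z + 3
P(w - 1) = -2 + 5*w

Dividing each term by w^2:
  f = -2/w^2 + 5/w

Substituting back w = z + 1:
  f(z) = -2/(z + 1)^2 + 5/(z + 1)

The series is finite because the numerator is a polynomial; the negative powers form the principal part, and the coefficient of 1/(z + 1) gives Res(f, -1) = 5.

Final answer: -2/(z + 1)^2 + 5/(z + 1)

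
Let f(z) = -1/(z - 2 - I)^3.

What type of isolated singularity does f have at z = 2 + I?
pole of order 3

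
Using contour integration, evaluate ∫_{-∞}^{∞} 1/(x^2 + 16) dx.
Let f(z) = 1/(z^2 + 16). The denominator has no real zeros and deg Q - deg P = 2 ≥ 2, so the integral of f over the upper semicircle |z| = R tends to 0 as R → ∞. Closing the contour in the upper half-plane,
  ∫_{-∞}^{∞} f(x) dx = 2πi · Σ Res(f, z_k)  over the poles with Im z_k > 0.

Zeros of the denominator: z^2 + 16 = 0 gives z = ±4*I.
Upper half-plane: z = 4*I (simple).

Each pole is a simple zero of Q(z) = z^2 + 16, so Res(f, z₀) = P(z₀)/Q'(z₀) with P(z) = 1, Q'(z) = 2*z:
  Res(f, 4*I) = (1)/(8*I) = -I/8

∫_{-∞}^{∞} f(x) dx = 2πi · (-I/8) = pi/4

Final answer: pi/4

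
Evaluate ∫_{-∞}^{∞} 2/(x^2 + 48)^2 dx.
Let f(z) = 2/(z^2 + 48)^2. The denominator has no real zeros and deg Q - deg P = 4 ≥ 2, so the integral of f over the upper semicircle |z| = R tends to 0 as R → ∞. Closing the contour in the upper half-plane,
  ∫_{-∞}^{∞} f(x) dx = 2πi · Σ Res(f, z_k)  over the poles with Im z_k > 0.

Zeros of the denominator: z^2 + 48 = 0 gives z = ±4*sqrt(3)*I.
Upper half-plane: z = 4*sqrt(3)*I (a pole of order 2).

Write f(z) = g(z)/(z - 4*sqrt(3)*I)^2 with g(z) = 2/(z + 4*sqrt(3)*I)^2. For a double pole, Res(f, z₀) = g'(z₀):
  g'(z) = -4/(z + 4*sqrt(3)*I)^3
  Res(f, 4*sqrt(3)*I) = g'(4*sqrt(3)*I) = -sqrt(3)*I/1152

∫_{-∞}^{∞} f(x) dx = 2πi · (-sqrt(3)*I/1152) = sqrt(3)*pi/576

Final answer: sqrt(3)*pi/576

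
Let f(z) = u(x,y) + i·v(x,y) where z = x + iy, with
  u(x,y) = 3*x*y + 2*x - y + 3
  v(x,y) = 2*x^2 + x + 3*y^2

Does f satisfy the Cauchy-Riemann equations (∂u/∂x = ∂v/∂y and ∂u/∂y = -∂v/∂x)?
∂u/∂x = 3*y + 2
∂v/∂y = 6*y
∂u/∂y = 3*x - 1
∂v/∂x = 4*x + 1
∂u/∂x ≠ ∂v/∂y and ∂u/∂y ≠ -∂v/∂x; the Cauchy-Riemann equations are not satisfied, so f is not analytic.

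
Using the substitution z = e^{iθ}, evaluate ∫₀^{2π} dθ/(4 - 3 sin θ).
Call the integral J. The integrand is 2π-periodic and we integrate over a full period, so shifting θ does not change the value (θ → θ + π/2 turns sin θ into cos θ; θ → θ + π flips the sign of the trig term). Hence
  J = ∫₀^{2π} dθ/(4 + 3 cos θ).
Put z = e^{iθ}: then cos θ = (z + 1/z)/2, dθ = dz/(iz), and z runs once counterclockwise around |z| = 1:
  J = ∮_{|z|=1} 1/(4 + 3*(z + 1/z)/2) · dz/(iz) = (2/i) ∮_{|z|=1} dz/(3*z^2 + 8*z + 3).
The roots of 3*z^2 + 8*z + 3 are z = (-4 ± sqrt(4^2 - 3^2))/3, with sqrt(7) = sqrt(7); their product is 1, so only z₊ = -4/3 + sqrt(7)/3 lies inside the unit circle (z₋ = -4/3 - sqrt(7)/3 lies outside).
z₊ is a simple zero of q(z) = 3*z^2 + 8*z + 3, so Res(1/q, z₊) = 1/q'(z₊) with q'(z) = 6*z + 8; and q'(z₊) = 3*(z₊ - z₋) = 2*sqrt(7).
Therefore J = (2/i) · 2πi · 1/(2*sqrt(7)) = 2*pi/(sqrt(7)) = 2*sqrt(7)*pi/7

Final answer: 2*sqrt(7)*pi/7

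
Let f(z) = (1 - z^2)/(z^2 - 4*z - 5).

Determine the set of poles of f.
The singularities of f are the zeros of the denominator. Factoring,
  z^2 - 4*z - 5 = (z + 1)*(z - 5)
so the candidates are z = -1, z = 5.

Check the numerator P(z) = 1 - z^2 at each one:
  P(-1) = 0, so the factor (z + 1) cancels and z = -1 is only a removable singularity, not a pole.
  P(5) = -24 ≠ 0, so z = 5 is a (simple) pole.

Poles of f: {5}

Final answer: {5}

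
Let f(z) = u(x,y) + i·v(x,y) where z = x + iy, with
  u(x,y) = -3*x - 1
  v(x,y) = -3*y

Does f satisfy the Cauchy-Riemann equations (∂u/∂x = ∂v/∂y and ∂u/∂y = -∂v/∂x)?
∂u/∂x = -3
∂v/∂y = -3
∂u/∂y = 0
∂v/∂x = 0
∂u/∂x = ∂v/∂y and ∂u/∂y = -∂v/∂x hold identically; f is analytic.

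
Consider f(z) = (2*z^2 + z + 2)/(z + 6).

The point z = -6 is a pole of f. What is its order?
1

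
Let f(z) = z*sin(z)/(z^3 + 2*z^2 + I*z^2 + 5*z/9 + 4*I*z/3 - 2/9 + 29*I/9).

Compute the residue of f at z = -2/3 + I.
Write f(z) = P(z)/Q(z) with P(z) = z*sin(z) and Q(z) = z^3 + 2*z^2 + I*z^2 + 5*z/9 + 4*I*z/3 - 2/9 + 29*I/9.
The denominator factors as Q(z) = (z + 2/3 - I)*(z - 2/3 + I)*(z + 2 + I), so z = -2/3 + I is a simple zero of Q and P is analytic there; z = -2/3 + I is therefore a simple pole and
  Res(f, z₀) = P(z₀)/Q'(z₀).

Q'(z) = 3*z^2 + 4*z + 2*I*z + 5/9 + 4*I/3, so Q'(-2/3 + I) = -52/9.
P(-2/3 + I) = (2/3 - I)*sin(2/3 - I).

Res(f, -2/3 + I) = ((2/3 - I)*sin(2/3 - I))/(-52/9) = (-3/26 + 9*I/52)*sin(2/3 - I)

Final answer: (-3/26 + 9*I/52)*sin(2/3 - I)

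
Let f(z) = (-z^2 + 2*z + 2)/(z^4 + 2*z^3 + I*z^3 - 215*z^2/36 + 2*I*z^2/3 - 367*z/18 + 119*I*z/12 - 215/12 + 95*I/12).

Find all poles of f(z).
The singularities of f are the zeros of the denominator. Factoring,
  z^4 + 2*z^3 + I*z^3 - 215*z^2/36 + 2*I*z^2/3 - 367*z/18 + 119*I*z/12 - 215/12 + 95*I/12 = (z + 1 - 3*I/2)*(z - 3 + 2*I/3)*(z + 3 + 3*I/2)*(z + 1 + I/3)
so the candidates are z = -1 + 3*I/2, z = 3 - 2*I/3, z = -3 - 3*I/2, z = -1 - I/3.

Check the numerator P(z) = -z^2 + 2*z + 2 at each one:
  P(-1 + 3*I/2) = 5/4 + 6*I ≠ 0, so z = -1 + 3*I/2 is a (simple) pole.
  P(3 - 2*I/3) = -5/9 + 8*I/3 ≠ 0, so z = 3 - 2*I/3 is a (simple) pole.
  P(-3 - 3*I/2) = -43/4 - 12*I ≠ 0, so z = -3 - 3*I/2 is a (simple) pole.
  P(-1 - I/3) = -8/9 - 4*I/3 ≠ 0, so z = -1 - I/3 is a (simple) pole.

Poles of f: {-3 - 3*I/2, -1 - I/3, -1 + 3*I/2, 3 - 2*I/3}

Final answer: {-3 - 3*I/2, -1 - I/3, -1 + 3*I/2, 3 - 2*I/3}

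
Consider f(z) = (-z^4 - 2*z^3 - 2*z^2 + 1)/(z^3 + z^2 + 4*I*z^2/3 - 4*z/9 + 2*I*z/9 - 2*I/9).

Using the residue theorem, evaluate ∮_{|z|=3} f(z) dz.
By the residue theorem, ∮_C f(z) dz = 2πi · (sum of the residues of f at the poles inside |z| = 3).

The denominator factors as (z + 1 + I)*(z + 1/3 + I/3)*(z - 1/3), so the singularities of f are simple poles at z = -1 - I, z = -1/3 - I/3, z = 1/3.
  |-1 - I|² = 2 < 9 = 3², so this pole is inside the contour.
  |-1/3 - I/3|² = 2/9 < 9 = 3², so this pole is inside the contour.
  |1/3|² = 1/9 < 9 = 3², so this pole is inside the contour.

With P(z) = -z^4 - 2*z^3 - 2*z^2 + 1 and Q(z) = z^3 + z^2 + 4*I*z^2/3 - 4*z/9 + 2*I*z/9 - 2*I/9, each pole is simple, so Res(f, z₀) = P(z₀)/Q'(z₀) with Q'(z) = 3*z^2 + 2*z + 8*I*z/3 - 4/9 + 2*I/9.
  Res(f, -1 - I) = P(-1 - I)/Q'(-1 - I) = (1)/(2/9 + 14*I/9) = 9/100 - 63*I/100
  Res(f, -1/3 - I/3) = P(-1/3 - I/3)/Q'(-1/3 - I/3) = (73/81 - 8*I/27)/(-2/9 - 2*I/3) = -1/180 + 27*I/20
  Res(f, 1/3) = P(1/3)/Q'(1/3) = (56/81)/(5/9 + 10*I/9) = 56/225 - 112*I/225

Sum of residues inside C: 1/3 + 2*I/9
∮_C f(z) dz = 2πi · (1/3 + 2*I/9) = pi*(-4/9 + 2*I/3)

Final answer: pi*(-4/9 + 2*I/3)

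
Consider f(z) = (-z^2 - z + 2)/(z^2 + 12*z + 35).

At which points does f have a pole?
The singularities of f are the zeros of the denominator. Factoring,
  z^2 + 12*z + 35 = (z + 5)*(z + 7)
so the candidates are z = -5, z = -7.

Check the numerator P(z) = -z^2 - z + 2 at each one:
  P(-5) = -18 ≠ 0, so z = -5 is a (simple) pole.
  P(-7) = -40 ≠ 0, so z = -7 is a (simple) pole.

Poles of f: {-7, -5}

Final answer: {-7, -5}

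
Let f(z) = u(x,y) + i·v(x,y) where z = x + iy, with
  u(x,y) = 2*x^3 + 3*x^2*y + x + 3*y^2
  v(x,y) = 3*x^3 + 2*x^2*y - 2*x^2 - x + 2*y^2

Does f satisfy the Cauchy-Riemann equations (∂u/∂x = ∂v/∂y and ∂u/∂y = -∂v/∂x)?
∂u/∂x = 6*x^2 + 6*x*y + 1
∂v/∂y = 2*x^2 + 4*y
∂u/∂y = 3*x^2 + 6*y
∂v/∂x = 9*x^2 + 4*x*y - 4*x - 1
∂u/∂x ≠ ∂v/∂y and ∂u/∂y ≠ -∂v/∂x; the Cauchy-Riemann equations are not satisfied, so f is not analytic.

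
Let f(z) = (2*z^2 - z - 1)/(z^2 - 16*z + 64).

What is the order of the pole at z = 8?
Factor the denominator:
  z^2 - 16*z + 64 = (z - 8)^2

The numerator P(z) = 2*z^2 - z - 1 has P(8) = 119 ≠ 0, so no factor of (z - 8) cancels.
Near z = 8 we can therefore write f(z) = g(z)/(z - 8)^2 with g analytic at 8 and g(8) ≠ 0 (g is just the numerator).

Hence z = 8 is a pole of order 2.

Final answer: 2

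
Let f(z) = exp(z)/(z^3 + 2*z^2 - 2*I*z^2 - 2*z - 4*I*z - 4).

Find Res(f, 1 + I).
Write f(z) = P(z)/Q(z) with P(z) = exp(z) and Q(z) = z^3 + 2*z^2 - 2*I*z^2 - 2*z - 4*I*z - 4.
The denominator factors as Q(z) = (z + 2)*(z + 1 - I)*(z - 1 - I), so z = 1 + I is a simple zero of Q and P is analytic there; z = 1 + I is therefore a simple pole and
  Res(f, z₀) = P(z₀)/Q'(z₀).

Q'(z) = 3*z^2 + 4*z - 4*I*z - 2 - 4*I, so Q'(1 + I) = 6 + 2*I.
P(1 + I) = exp(1 + I).

Res(f, 1 + I) = (exp(1 + I))/(6 + 2*I) = (3/20 - I/20)*exp(1 + I)

Final answer: (3/20 - I/20)*exp(1 + I)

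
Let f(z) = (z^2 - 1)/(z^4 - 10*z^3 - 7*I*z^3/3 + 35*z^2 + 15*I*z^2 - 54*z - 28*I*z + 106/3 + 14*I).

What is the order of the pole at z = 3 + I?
3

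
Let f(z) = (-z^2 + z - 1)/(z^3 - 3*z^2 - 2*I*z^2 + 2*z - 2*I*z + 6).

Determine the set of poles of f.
The singularities of f are the zeros of the denominator. Factoring,
  z^3 - 3*z^2 - 2*I*z^2 + 2*z - 2*I*z + 6 = (z - 1 + I)*(z + 1)*(z - 3 - 3*I)
so the candidates are z = 1 - I, z = -1, z = 3 + 3*I.

Check the numerator P(z) = -z^2 + z - 1 at each one:
  P(1 - I) = I ≠ 0, so z = 1 - I is a (simple) pole.
  P(-1) = -3 ≠ 0, so z = -1 is a (simple) pole.
  P(3 + 3*I) = 2 - 15*I ≠ 0, so z = 3 + 3*I is a (simple) pole.

Poles of f: {-1, 1 - I, 3 + 3*I}

Final answer: {-1, 1 - I, 3 + 3*I}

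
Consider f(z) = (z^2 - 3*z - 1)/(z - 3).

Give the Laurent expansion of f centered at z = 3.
Put w = z - (3), i.e. z = w + 3. The denominator is w, so it suffices to rewrite the numerator in powers of w.

P(z) = z^2 - 3*z - 1
P(w + 3) = -1 + 3*w + w^2

Dividing each term by w:
  f = -1/w + 3 + w

Substituting back w = z - 3:
  f(z) = -1/(z - 3) + 3 + (z - 3)

The series is finite because the numerator is a polynomial; the negative powers form the principal part, and the coefficient of 1/(z - 3) gives Res(f, 3) = -1.

Final answer: -1/(z - 3) + 3 + (z - 3)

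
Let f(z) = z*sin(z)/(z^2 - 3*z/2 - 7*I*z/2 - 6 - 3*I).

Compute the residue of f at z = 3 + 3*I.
Write f(z) = P(z)/Q(z) with P(z) = z*sin(z) and Q(z) = z^2 - 3*z/2 - 7*I*z/2 - 6 - 3*I.
The denominator factors as Q(z) = (z + 3/2 - I/2)*(z - 3 - 3*I), so z = 3 + 3*I is a simple zero of Q and P is analytic there; z = 3 + 3*I is therefore a simple pole and
  Res(f, z₀) = P(z₀)/Q'(z₀).

Q'(z) = 2*z - 3/2 - 7*I/2, so Q'(3 + 3*I) = 9/2 + 5*I/2.
P(3 + 3*I) = (3 + 3*I)*sin(3 + 3*I).

Res(f, 3 + 3*I) = ((3 + 3*I)*sin(3 + 3*I))/(9/2 + 5*I/2) = (42/53 + 12*I/53)*sin(3 + 3*I)

Final answer: (42/53 + 12*I/53)*sin(3 + 3*I)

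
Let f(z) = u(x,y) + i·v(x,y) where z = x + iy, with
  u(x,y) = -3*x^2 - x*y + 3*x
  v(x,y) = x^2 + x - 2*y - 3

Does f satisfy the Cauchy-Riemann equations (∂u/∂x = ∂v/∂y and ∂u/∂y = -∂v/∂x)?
∂u/∂x = -6*x - y + 3
∂v/∂y = -2
∂u/∂y = -x
∂v/∂x = 2*x + 1
∂u/∂x ≠ ∂v/∂y and ∂u/∂y ≠ -∂v/∂x; the Cauchy-Riemann equations are not satisfied, so f is not analytic.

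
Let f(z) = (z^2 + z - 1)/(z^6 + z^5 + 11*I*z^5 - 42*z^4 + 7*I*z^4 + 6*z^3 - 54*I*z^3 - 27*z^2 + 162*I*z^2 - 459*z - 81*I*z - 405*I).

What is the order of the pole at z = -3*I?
4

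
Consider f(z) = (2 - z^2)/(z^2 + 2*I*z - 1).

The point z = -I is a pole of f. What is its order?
Factor the denominator:
  z^2 + 2*I*z - 1 = (z + I)^2

The numerator P(z) = 2 - z^2 has P(-I) = 3 ≠ 0, so no factor of (z + I) cancels.
Near z = -I we can therefore write f(z) = g(z)/(z + I)^2 with g analytic at -I and g(-I) ≠ 0 (g is just the numerator).

Hence z = -I is a pole of order 2.

Final answer: 2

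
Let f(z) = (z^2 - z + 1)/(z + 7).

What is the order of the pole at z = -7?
1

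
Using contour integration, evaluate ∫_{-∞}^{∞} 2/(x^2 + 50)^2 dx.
Let f(z) = 2/(z^2 + 50)^2. The denominator has no real zeros and deg Q - deg P = 4 ≥ 2, so the integral of f over the upper semicircle |z| = R tends to 0 as R → ∞. Closing the contour in the upper half-plane,
  ∫_{-∞}^{∞} f(x) dx = 2πi · Σ Res(f, z_k)  over the poles with Im z_k > 0.

Zeros of the denominator: z^2 + 50 = 0 gives z = ±5*sqrt(2)*I.
Upper half-plane: z = 5*sqrt(2)*I (a pole of order 2).

Write f(z) = g(z)/(z - 5*sqrt(2)*I)^2 with g(z) = 2/(z + 5*sqrt(2)*I)^2. For a double pole, Res(f, z₀) = g'(z₀):
  g'(z) = -4/(z + 5*sqrt(2)*I)^3
  Res(f, 5*sqrt(2)*I) = g'(5*sqrt(2)*I) = -sqrt(2)*I/1000

∫_{-∞}^{∞} f(x) dx = 2πi · (-sqrt(2)*I/1000) = sqrt(2)*pi/500

Final answer: sqrt(2)*pi/500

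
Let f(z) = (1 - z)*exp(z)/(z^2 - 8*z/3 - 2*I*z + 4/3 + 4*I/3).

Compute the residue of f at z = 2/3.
Write f(z) = P(z)/Q(z) with P(z) = (1 - z)*exp(z) and Q(z) = z^2 - 8*z/3 - 2*I*z + 4/3 + 4*I/3.
The denominator factors as Q(z) = (z - 2 - 2*I)*(z - 2/3), so z = 2/3 is a simple zero of Q and P is analytic there; z = 2/3 is therefore a simple pole and
  Res(f, z₀) = P(z₀)/Q'(z₀).

Q'(z) = 2*z - 8/3 - 2*I, so Q'(2/3) = -4/3 - 2*I.
P(2/3) = exp(2/3)/3.

Res(f, 2/3) = (exp(2/3)/3)/(-4/3 - 2*I) = (-1/13 + 3*I/26)*exp(2/3)

Final answer: (-1/13 + 3*I/26)*exp(2/3)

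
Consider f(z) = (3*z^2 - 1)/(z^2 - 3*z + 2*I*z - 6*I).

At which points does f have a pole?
The singularities of f are the zeros of the denominator. Factoring,
  z^2 - 3*z + 2*I*z - 6*I = (z + 2*I)*(z - 3)
so the candidates are z = -2*I, z = 3.

Check the numerator P(z) = 3*z^2 - 1 at each one:
  P(-2*I) = -13 ≠ 0, so z = -2*I is a (simple) pole.
  P(3) = 26 ≠ 0, so z = 3 is a (simple) pole.

Poles of f: {-2*I, 3}

Final answer: {-2*I, 3}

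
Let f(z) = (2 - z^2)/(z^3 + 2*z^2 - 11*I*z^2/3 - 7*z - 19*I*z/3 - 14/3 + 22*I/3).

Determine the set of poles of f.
{-3 + 2*I/3, 2*I, 1 + I}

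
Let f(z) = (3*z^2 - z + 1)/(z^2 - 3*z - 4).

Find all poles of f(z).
The singularities of f are the zeros of the denominator. Factoring,
  z^2 - 3*z - 4 = (z + 1)*(z - 4)
so the candidates are z = -1, z = 4.

Check the numerator P(z) = 3*z^2 - z + 1 at each one:
  P(-1) = 5 ≠ 0, so z = -1 is a (simple) pole.
  P(4) = 45 ≠ 0, so z = 4 is a (simple) pole.

Poles of f: {-1, 4}

Final answer: {-1, 4}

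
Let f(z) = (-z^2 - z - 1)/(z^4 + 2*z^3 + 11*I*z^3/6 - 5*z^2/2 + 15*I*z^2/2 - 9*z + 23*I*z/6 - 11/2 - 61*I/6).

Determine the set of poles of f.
The singularities of f are the zeros of the denominator. Factoring,
  z^4 + 2*z^3 + 11*I*z^3/6 - 5*z^2/2 + 15*I*z^2/2 - 9*z + 23*I*z/6 - 11/2 - 61*I/6 = (z + 2 - I)*(z - 1 + 3*I/2)*(z + 2 + I/3)*(z - 1 + I)
so the candidates are z = -2 + I, z = 1 - 3*I/2, z = -2 - I/3, z = 1 - I.

Check the numerator P(z) = -z^2 - z - 1 at each one:
  P(-2 + I) = -2 + 3*I ≠ 0, so z = -2 + I is a (simple) pole.
  P(1 - 3*I/2) = -3/4 + 9*I/2 ≠ 0, so z = 1 - 3*I/2 is a (simple) pole.
  P(-2 - I/3) = -26/9 - I ≠ 0, so z = -2 - I/3 is a (simple) pole.
  P(1 - I) = -2 + 3*I ≠ 0, so z = 1 - I is a (simple) pole.

Poles of f: {-2 - I/3, -2 + I, 1 - 3*I/2, 1 - I}

Final answer: {-2 - I/3, -2 + I, 1 - 3*I/2, 1 - I}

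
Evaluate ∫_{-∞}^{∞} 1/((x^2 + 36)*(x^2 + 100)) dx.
Let f(z) = 1/((z^2 + 36)*(z^2 + 100)). The denominator has no real zeros and deg Q - deg P = 4 ≥ 2, so the integral of f over the upper semicircle |z| = R tends to 0 as R → ∞. Closing the contour in the upper half-plane,
  ∫_{-∞}^{∞} f(x) dx = 2πi · Σ Res(f, z_k)  over the poles with Im z_k > 0.

Zeros of the denominator: z^2 + 100 = 0 gives z = ±10*I; z^2 + 36 = 0 gives z = ±6*I.
Upper half-plane: z = 6*I, z = 10*I (simple).

Each pole is a simple zero of Q(z) = z^4 + 136*z^2 + 3600, so Res(f, z₀) = P(z₀)/Q'(z₀) with P(z) = 1, Q'(z) = 4*z^3 + 272*z:
  Res(f, 6*I) = (1)/(768*I) = -I/768
  Res(f, 10*I) = (1)/(-1280*I) = I/1280

Sum of residues: -I/1920
∫_{-∞}^{∞} f(x) dx = 2πi · (-I/1920) = pi/960

Final answer: pi/960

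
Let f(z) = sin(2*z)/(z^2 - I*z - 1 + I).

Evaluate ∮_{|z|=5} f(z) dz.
pi*(-2/5 + 4*I/5)*sin(2) + pi*(-2/5 + 4*I/5)*sin(2 - 2*I)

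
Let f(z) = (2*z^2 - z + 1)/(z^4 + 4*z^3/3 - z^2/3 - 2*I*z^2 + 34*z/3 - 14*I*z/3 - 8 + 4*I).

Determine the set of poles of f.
{-3, -2*I, 2/3, 1 + 2*I}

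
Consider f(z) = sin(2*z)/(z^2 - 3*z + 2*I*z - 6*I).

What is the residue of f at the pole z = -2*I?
Write f(z) = P(z)/Q(z) with P(z) = sin(2*z) and Q(z) = z^2 - 3*z + 2*I*z - 6*I.
The denominator factors as Q(z) = (z + 2*I)*(z - 3), so z = -2*I is a simple zero of Q and P is analytic there; z = -2*I is therefore a simple pole and
  Res(f, z₀) = P(z₀)/Q'(z₀).

Q'(z) = 2*z - 3 + 2*I, so Q'(-2*I) = -3 - 2*I.
P(-2*I) = -I*sinh(4).

Res(f, -2*I) = (-I*sinh(4))/(-3 - 2*I) = (2/13 + 3*I/13)*sinh(4)

Final answer: (2/13 + 3*I/13)*sinh(4)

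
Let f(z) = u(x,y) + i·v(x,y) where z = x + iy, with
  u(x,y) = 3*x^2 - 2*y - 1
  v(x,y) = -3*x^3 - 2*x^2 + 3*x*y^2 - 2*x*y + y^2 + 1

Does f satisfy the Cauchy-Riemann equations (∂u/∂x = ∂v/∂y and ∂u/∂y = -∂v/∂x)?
∂u/∂x = 6*x
∂v/∂y = 6*x*y - 2*x + 2*y
∂u/∂y = -2
∂v/∂x = -9*x^2 - 4*x + 3*y^2 - 2*y
∂u/∂x ≠ ∂v/∂y and ∂u/∂y ≠ -∂v/∂x; the Cauchy-Riemann equations are not satisfied, so f is not analytic.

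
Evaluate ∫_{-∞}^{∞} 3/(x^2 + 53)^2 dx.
Let f(z) = 3/(z^2 + 53)^2. The denominator has no real zeros and deg Q - deg P = 4 ≥ 2, so the integral of f over the upper semicircle |z| = R tends to 0 as R → ∞. Closing the contour in the upper half-plane,
  ∫_{-∞}^{∞} f(x) dx = 2πi · Σ Res(f, z_k)  over the poles with Im z_k > 0.

Zeros of the denominator: z^2 + 53 = 0 gives z = ±sqrt(53)*I.
Upper half-plane: z = sqrt(53)*I (a pole of order 2).

Write f(z) = g(z)/(z - sqrt(53)*I)^2 with g(z) = 3/(z + sqrt(53)*I)^2. For a double pole, Res(f, z₀) = g'(z₀):
  g'(z) = -6/(z + sqrt(53)*I)^3
  Res(f, sqrt(53)*I) = g'(sqrt(53)*I) = -3*sqrt(53)*I/11236

∫_{-∞}^{∞} f(x) dx = 2πi · (-3*sqrt(53)*I/11236) = 3*sqrt(53)*pi/5618

Final answer: 3*sqrt(53)*pi/5618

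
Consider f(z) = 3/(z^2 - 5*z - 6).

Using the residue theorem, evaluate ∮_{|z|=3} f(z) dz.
-6*I*pi/7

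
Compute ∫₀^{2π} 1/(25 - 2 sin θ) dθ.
2*sqrt(69)*pi/207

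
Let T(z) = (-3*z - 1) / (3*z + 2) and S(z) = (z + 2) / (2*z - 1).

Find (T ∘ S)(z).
(-5*z - 5)/(7*z + 4)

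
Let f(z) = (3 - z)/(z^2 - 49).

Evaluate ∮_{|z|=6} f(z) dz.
By the residue theorem, ∮_C f(z) dz = 2πi · (sum of the residues of f at the poles inside |z| = 6).

The denominator factors as (z - 7)*(z + 7), so the singularities of f are simple poles at z = 7, z = -7.
  |7|² = 49 > 36 = 6², so this pole is outside the contour.
  |-7|² = 49 > 36 = 6², so this pole is outside the contour.

No pole lies inside the contour, so f is analytic on and inside C and the integral is 0 (Cauchy's theorem).

Final answer: 0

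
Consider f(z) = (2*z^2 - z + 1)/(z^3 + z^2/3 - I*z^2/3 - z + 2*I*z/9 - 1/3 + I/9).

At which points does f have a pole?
The singularities of f are the zeros of the denominator. Factoring,
  z^3 + z^2/3 - I*z^2/3 - z + 2*I*z/9 - 1/3 + I/9 = (z - 1)*(z + 1 - I/3)*(z + 1/3)
so the candidates are z = 1, z = -1 + I/3, z = -1/3.

Check the numerator P(z) = 2*z^2 - z + 1 at each one:
  P(1) = 2 ≠ 0, so z = 1 is a (simple) pole.
  P(-1 + I/3) = 34/9 - 5*I/3 ≠ 0, so z = -1 + I/3 is a (simple) pole.
  P(-1/3) = 14/9 ≠ 0, so z = -1/3 is a (simple) pole.

Poles of f: {-1 + I/3, -1/3, 1}

Final answer: {-1 + I/3, -1/3, 1}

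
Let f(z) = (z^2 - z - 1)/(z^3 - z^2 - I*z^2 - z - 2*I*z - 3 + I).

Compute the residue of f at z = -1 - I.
Write f(z) = P(z)/Q(z) with P(z) = z^2 - z - 1 and Q(z) = z^3 - z^2 - I*z^2 - z - 2*I*z - 3 + I.
The denominator factors as Q(z) = (z - I)*(z - 2 - I)*(z + 1 + I), so z = -1 - I is a simple zero of Q and P is analytic there; z = -1 - I is therefore a simple pole and
  Res(f, z₀) = P(z₀)/Q'(z₀).

Q'(z) = 3*z^2 - 2*z - 2*I*z - 1 - 2*I, so Q'(-1 - I) = -1 + 8*I.
P(-1 - I) = 3*I.

Res(f, -1 - I) = (3*I)/(-1 + 8*I) = 24/65 - 3*I/65

Final answer: 24/65 - 3*I/65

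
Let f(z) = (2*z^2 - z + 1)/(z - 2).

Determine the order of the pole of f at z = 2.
Factor the denominator:
  z - 2 = (z - 2)

The numerator P(z) = 2*z^2 - z + 1 has P(2) = 7 ≠ 0, so no factor of (z - 2) cancels.
Near z = 2 we can therefore write f(z) = g(z)/(z - 2) with g analytic at 2 and g(2) ≠ 0 (g is just the numerator).

Hence z = 2 is a pole of order 1.

Final answer: 1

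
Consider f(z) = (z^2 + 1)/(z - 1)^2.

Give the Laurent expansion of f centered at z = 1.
Put w = z - (1), i.e. z = w + 1. The denominator is w^2, so it suffices to rewrite the numerator in powers of w.

P(z) = z^2 + 1
P(w + 1) = 2 + 2*w + w^2

Dividing each term by w^2:
  f = 2/w^2 + 2/w + 1

Substituting back w = z - 1:
  f(z) = 2/(z - 1)^2 + 2/(z - 1) + 1

The series is finite because the numerator is a polynomial; the negative powers form the principal part, and the coefficient of 1/(z - 1) gives Res(f, 1) = 2.

Final answer: 2/(z - 1)^2 + 2/(z - 1) + 1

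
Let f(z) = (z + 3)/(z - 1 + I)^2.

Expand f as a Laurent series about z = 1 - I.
Put w = z - (1 - I), i.e. z = w + 1 - I. The denominator is w^2, so it suffices to rewrite the numerator in powers of w.

P(z) = z + 3
P(w + 1 - I) = 4 - I + w

Dividing each term by w^2:
  f = (4 - I)/w^2 + 1/w

Substituting back w = z - 1 + I:
  f(z) = (4 - I)/(z - 1 + I)^2 + 1/(z - 1 + I)

The series is finite because the numerator is a polynomial; the negative powers form the principal part, and the coefficient of 1/(z - 1 + I) gives Res(f, 1 - I) = 1.

Final answer: (4 - I)/(z - 1 + I)^2 + 1/(z - 1 + I)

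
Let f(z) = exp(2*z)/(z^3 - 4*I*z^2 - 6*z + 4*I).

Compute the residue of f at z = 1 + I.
Write f(z) = P(z)/Q(z) with P(z) = exp(2*z) and Q(z) = z^3 - 4*I*z^2 - 6*z + 4*I.
The denominator factors as Q(z) = (z - 1 - I)*(z + 1 - I)*(z - 2*I), so z = 1 + I is a simple zero of Q and P is analytic there; z = 1 + I is therefore a simple pole and
  Res(f, z₀) = P(z₀)/Q'(z₀).

Q'(z) = 3*z^2 - 8*I*z - 6, so Q'(1 + I) = 2 - 2*I.
P(1 + I) = exp(2 + 2*I).

Res(f, 1 + I) = (exp(2 + 2*I))/(2 - 2*I) = (1/4 + I/4)*exp(2 + 2*I)

Final answer: (1/4 + I/4)*exp(2 + 2*I)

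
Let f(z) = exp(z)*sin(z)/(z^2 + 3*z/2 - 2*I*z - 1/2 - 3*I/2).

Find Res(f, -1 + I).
2*exp(-1 + I)*sin(1 - I)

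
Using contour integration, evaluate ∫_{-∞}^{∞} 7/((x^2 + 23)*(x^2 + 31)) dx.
Let f(z) = 7/((z^2 + 23)*(z^2 + 31)). The denominator has no real zeros and deg Q - deg P = 4 ≥ 2, so the integral of f over the upper semicircle |z| = R tends to 0 as R → ∞. Closing the contour in the upper half-plane,
  ∫_{-∞}^{∞} f(x) dx = 2πi · Σ Res(f, z_k)  over the poles with Im z_k > 0.

Zeros of the denominator: z^2 + 23 = 0 gives z = ±sqrt(23)*I; z^2 + 31 = 0 gives z = ±sqrt(31)*I.
Upper half-plane: z = sqrt(23)*I, z = sqrt(31)*I (simple).

Each pole is a simple zero of Q(z) = z^4 + 54*z^2 + 713, so Res(f, z₀) = P(z₀)/Q'(z₀) with P(z) = 7, Q'(z) = 4*z^3 + 108*z:
  Res(f, sqrt(23)*I) = (7)/(16*sqrt(23)*I) = -7*sqrt(23)*I/368
  Res(f, sqrt(31)*I) = (7)/(-16*sqrt(31)*I) = 7*sqrt(31)*I/496

Sum of residues: 7*I*(-31*sqrt(23) + 23*sqrt(31))/11408
∫_{-∞}^{∞} f(x) dx = 2πi · (7*I*(-31*sqrt(23) + 23*sqrt(31))/11408) = 7*pi*(-23*sqrt(31) + 31*sqrt(23))/5704

Final answer: 7*pi*(-23*sqrt(31) + 31*sqrt(23))/5704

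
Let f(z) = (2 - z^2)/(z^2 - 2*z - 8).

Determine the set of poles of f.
The singularities of f are the zeros of the denominator. Factoring,
  z^2 - 2*z - 8 = (z + 2)*(z - 4)
so the candidates are z = -2, z = 4.

Check the numerator P(z) = 2 - z^2 at each one:
  P(-2) = -2 ≠ 0, so z = -2 is a (simple) pole.
  P(4) = -14 ≠ 0, so z = 4 is a (simple) pole.

Poles of f: {-2, 4}

Final answer: {-2, 4}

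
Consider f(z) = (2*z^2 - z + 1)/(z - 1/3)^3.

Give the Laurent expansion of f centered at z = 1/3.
Put w = z - (1/3), i.e. z = w + 1/3. The denominator is w^3, so it suffices to rewrite the numerator in powers of w.

P(z) = 2*z^2 - z + 1
P(w + 1/3) = 8/9 + w/3 + 2*w^2

Dividing each term by w^3:
  f = 8/(9*w^3) + 1/(3*w^2) + 2/w

Substituting back w = z - 1/3:
  f(z) = 8/(9*(z - 1/3)^3) + 1/(3*(z - 1/3)^2) + 2/(z - 1/3)

The series is finite because the numerator is a polynomial; the negative powers form the principal part, and the coefficient of 1/(z - 1/3) gives Res(f, 1/3) = 2.

Final answer: 8/(9*(z - 1/3)^3) + 1/(3*(z - 1/3)^2) + 2/(z - 1/3)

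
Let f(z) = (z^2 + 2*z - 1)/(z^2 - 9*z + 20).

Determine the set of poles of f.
The singularities of f are the zeros of the denominator. Factoring,
  z^2 - 9*z + 20 = (z - 5)*(z - 4)
so the candidates are z = 5, z = 4.

Check the numerator P(z) = z^2 + 2*z - 1 at each one:
  P(5) = 34 ≠ 0, so z = 5 is a (simple) pole.
  P(4) = 23 ≠ 0, so z = 4 is a (simple) pole.

Poles of f: {4, 5}

Final answer: {4, 5}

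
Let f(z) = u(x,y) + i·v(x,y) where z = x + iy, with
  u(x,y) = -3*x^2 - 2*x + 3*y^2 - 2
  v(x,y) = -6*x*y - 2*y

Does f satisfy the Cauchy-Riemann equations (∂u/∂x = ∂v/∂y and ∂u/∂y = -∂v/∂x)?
∂u/∂x = -6*x - 2
∂v/∂y = -6*x - 2
∂u/∂y = 6*y
∂v/∂x = -6*y
∂u/∂x = ∂v/∂y and ∂u/∂y = -∂v/∂x hold identically; f is analytic.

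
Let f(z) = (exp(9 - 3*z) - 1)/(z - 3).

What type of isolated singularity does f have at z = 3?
removable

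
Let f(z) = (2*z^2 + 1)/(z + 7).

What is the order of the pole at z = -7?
Factor the denominator:
  z + 7 = (z + 7)

The numerator P(z) = 2*z^2 + 1 has P(-7) = 99 ≠ 0, so no factor of (z + 7) cancels.
Near z = -7 we can therefore write f(z) = g(z)/(z + 7) with g analytic at -7 and g(-7) ≠ 0 (g is just the numerator).

Hence z = -7 is a pole of order 1.

Final answer: 1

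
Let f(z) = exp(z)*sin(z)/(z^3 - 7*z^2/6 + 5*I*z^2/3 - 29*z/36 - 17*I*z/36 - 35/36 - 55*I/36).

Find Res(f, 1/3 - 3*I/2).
(-3888/13345 - 1476*I/13345)*exp(1/3 - 3*I/2)*sin(1/3 - 3*I/2)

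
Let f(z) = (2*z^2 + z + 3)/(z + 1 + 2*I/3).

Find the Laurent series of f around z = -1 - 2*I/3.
Put w = z - (-1 - 2*I/3), i.e. z = w - 1 - 2*I/3. The denominator is w, so it suffices to rewrite the numerator in powers of w.

P(z) = 2*z^2 + z + 3
P(w - 1 - 2*I/3) = 28/9 + 2*I + (-3 - 8*I/3)*w + 2*w^2

Dividing each term by w:
  f = (28/9 + 2*I)/w - 3 - 8*I/3 + 2*w

Substituting back w = z + 1 + 2*I/3:
  f(z) = (28/9 + 2*I)/(z + 1 + 2*I/3) - 3 - 8*I/3 + 2*(z + 1 + 2*I/3)

The series is finite because the numerator is a polynomial; the negative powers form the principal part, and the coefficient of 1/(z + 1 + 2*I/3) gives Res(f, -1 - 2*I/3) = 28/9 + 2*I.

Final answer: (28/9 + 2*I)/(z + 1 + 2*I/3) - 3 - 8*I/3 + 2*(z + 1 + 2*I/3)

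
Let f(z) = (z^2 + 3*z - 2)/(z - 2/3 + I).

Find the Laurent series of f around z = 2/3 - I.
Put w = z - (2/3 - I), i.e. z = w + 2/3 - I. The denominator is w, so it suffices to rewrite the numerator in powers of w.

P(z) = z^2 + 3*z - 2
P(w + 2/3 - I) = -5/9 - 13*I/3 + (13/3 - 2*I)*w + w^2

Dividing each term by w:
  f = (-5/9 - 13*I/3)/w + 13/3 - 2*I + w

Substituting back w = z - 2/3 + I:
  f(z) = (-5/9 - 13*I/3)/(z - 2/3 + I) + 13/3 - 2*I + (z - 2/3 + I)

The series is finite because the numerator is a polynomial; the negative powers form the principal part, and the coefficient of 1/(z - 2/3 + I) gives Res(f, 2/3 - I) = -5/9 - 13*I/3.

Final answer: (-5/9 - 13*I/3)/(z - 2/3 + I) + 13/3 - 2*I + (z - 2/3 + I)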